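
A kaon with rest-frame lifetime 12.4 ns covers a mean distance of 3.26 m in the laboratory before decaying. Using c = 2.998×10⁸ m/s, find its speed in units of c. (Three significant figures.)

0.659c

Let x = d/(cτ) = 3.260 m / (2.998×10⁸ m/s × 1.240×10^-8 s) = 0.87693. Since d = βγcτ, x = βγ = β/√(1−β²).
Solving: β² = x²/(1+x²) = 0.769006/1.769006 = 0.434711, so β = 0.659.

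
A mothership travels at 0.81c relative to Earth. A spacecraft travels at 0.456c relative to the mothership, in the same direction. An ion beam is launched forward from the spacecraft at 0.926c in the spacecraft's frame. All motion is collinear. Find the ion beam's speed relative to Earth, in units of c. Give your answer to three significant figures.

Compose velocities in two stages. Stage 1 (into S'): u₁ = (0.926+0.456)/(1+0.926×0.456) = 0.9717.
Stage 2 (into S): u = (0.9717+0.81)/(1+0.9717×0.81) = 0.99699, so the speed is 0.997c.

0.997c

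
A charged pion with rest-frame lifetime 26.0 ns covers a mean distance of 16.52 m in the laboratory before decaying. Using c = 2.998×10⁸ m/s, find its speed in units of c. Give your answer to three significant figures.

d = βγcτ ⇒ βγ = d/(cτ) = 16.52 m / (7.7948 m) = 2.1194.
β = (βγ)/√(1+(βγ)²) = 2.1194/√5.49186 = 0.904.

0.904c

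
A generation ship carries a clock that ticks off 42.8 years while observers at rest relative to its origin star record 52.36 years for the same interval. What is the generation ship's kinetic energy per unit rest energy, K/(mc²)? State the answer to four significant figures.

0.2234

The time-dilation ratio gives γ = 52.36/42.8 = 1.22336.
Since K = (γ−1)mc², K/(mc²) = 1.22336 − 1 = 0.2234.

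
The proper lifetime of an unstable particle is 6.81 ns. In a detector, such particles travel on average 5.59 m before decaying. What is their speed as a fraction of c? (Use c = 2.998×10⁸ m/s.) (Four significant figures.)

0.9393c

Let x = d/(cτ) = 5.590 m / (2.998×10⁸ m/s × 6.810×10^-9 s) = 2.738. Since d = βγcτ, x = βγ = β/√(1−β²).
Solving: β² = x²/(1+x²) = 7.49664/8.49664 = 0.882306, so β = 0.9393.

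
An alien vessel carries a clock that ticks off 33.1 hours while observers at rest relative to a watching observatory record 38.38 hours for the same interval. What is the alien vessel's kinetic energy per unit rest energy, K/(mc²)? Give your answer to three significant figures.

γ = Δt/Δτ = 38.38/33.1 = 1.15952.
Since K = (γ−1)mc², K/(mc²) = 1.15952 − 1 = 0.160.

0.160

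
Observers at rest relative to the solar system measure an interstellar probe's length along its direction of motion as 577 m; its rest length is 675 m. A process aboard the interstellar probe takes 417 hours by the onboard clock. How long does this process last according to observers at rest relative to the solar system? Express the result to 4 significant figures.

487.8 hours

γ = L₀/L = 675/577 = 1.16984.
The same γ dilates the second interval: 1.16984 × 417 hours = 487.8 hours.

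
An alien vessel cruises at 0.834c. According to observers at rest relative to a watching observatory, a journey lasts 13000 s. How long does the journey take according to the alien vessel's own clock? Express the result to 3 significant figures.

γ = 1/√(1 − β²) = 1/√(1 − 0.695556) = 1/√0.304444 = 1/0.551764 = 1.8124.
The moving clock records proper time: Δτ = Δt/γ = 13000/1.8124 = 7170 s.

7170 s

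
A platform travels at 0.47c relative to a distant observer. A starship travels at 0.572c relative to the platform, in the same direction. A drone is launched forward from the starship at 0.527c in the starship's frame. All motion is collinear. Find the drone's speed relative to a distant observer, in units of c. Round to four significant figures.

Compose velocities in two stages. Stage 1 (into S'): u₁ = (0.527+0.572)/(1+0.527×0.572) = 0.84445.
Stage 2 (into S): u = (0.84445+0.47)/(1+0.84445×0.47) = 0.94098, so the speed is 0.9410c.

0.9410c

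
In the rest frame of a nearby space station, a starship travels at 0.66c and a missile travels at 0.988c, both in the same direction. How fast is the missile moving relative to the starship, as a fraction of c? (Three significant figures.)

Transform to the starship's frame: u' = (u − v)/(1 − uv/c²).
u' = (0.988 − 0.66)/(1 − 0.988×0.66) = 0.328/0.34792 = 0.94275.
Speed in the starship's frame: 0.943c (in the same direction).

0.943c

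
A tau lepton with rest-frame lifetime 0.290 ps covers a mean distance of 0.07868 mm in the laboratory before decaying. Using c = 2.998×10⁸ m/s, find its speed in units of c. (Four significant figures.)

0.6710c

d = βγcτ ⇒ βγ = d/(cτ) = 7.868×10^-5 m / (8.6942×10^-5 m) = 0.90497.
β = (βγ)/√(1+(βγ)²) = 0.90497/√1.818971 = 0.6710.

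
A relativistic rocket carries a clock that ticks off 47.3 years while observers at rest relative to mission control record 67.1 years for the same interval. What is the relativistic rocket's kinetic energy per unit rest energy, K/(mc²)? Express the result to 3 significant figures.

γ = Δt/Δτ = 67.1/47.3 = 1.4186.
K/(mc²) = γ − 1 = 1.4186 − 1 = 0.419.

0.419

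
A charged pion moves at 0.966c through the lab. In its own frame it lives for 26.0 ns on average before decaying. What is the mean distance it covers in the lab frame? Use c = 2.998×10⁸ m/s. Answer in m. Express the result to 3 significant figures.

With β = 0.966, γ = 1/√(1 − 0.966²) = 1/√0.066844 = 3.8678.
Lab-frame lifetime: Δt = γτ = 3.8678 × 26.0 ns = 100.56 ns.
Distance: d = vΔt = 0.966 × 2.998×10⁸ m/s × 1.0056×10^-7 s = 29.1 m.

29.1 m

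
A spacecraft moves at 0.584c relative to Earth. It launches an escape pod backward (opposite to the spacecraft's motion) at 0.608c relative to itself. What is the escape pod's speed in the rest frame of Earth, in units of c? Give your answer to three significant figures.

0.0372c

Relativistic velocity addition: u = (u' + v)/(1 + u'v/c²), with u' = −0.608c and v = 0.584c.
Numerator: −0.608 + 0.584 = −0.024. Denominator: 1 + (−0.608)(0.584) = 0.644928.
u = −0.024/0.644928 = −0.037213, so the speed is 0.0372c.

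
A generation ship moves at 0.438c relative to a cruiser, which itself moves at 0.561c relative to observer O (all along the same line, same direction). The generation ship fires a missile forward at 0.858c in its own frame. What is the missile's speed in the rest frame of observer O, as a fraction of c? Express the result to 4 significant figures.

0.9833c

Compose velocities in two stages. Stage 1 (into S'): u₁ = (0.858+0.438)/(1+0.858×0.438) = 0.94199.
Stage 2 (into S): u = (0.94199+0.561)/(1+0.94199×0.561) = 0.98334, so the speed is 0.9833c.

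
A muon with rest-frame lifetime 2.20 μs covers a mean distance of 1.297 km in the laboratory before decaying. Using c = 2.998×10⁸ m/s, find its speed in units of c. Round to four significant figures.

0.8914c

Let x = d/(cτ) = 1297 m / (2.998×10⁸ m/s × 2.200×10^-6 s) = 1.9665. Since d = βγcτ, x = βγ = β/√(1−β²).
Solving: β² = x²/(1+x²) = 3.86712/4.86712 = 0.79454, so β = 0.8914.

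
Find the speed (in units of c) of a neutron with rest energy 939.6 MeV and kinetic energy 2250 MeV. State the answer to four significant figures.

0.9556c

K = (γ−1)mc², so γ = 1 + 2250/939.6 = 3.3946.
Then v/c = √(1 − γ⁻²) = √(1 − 0.0867806) = √0.9132194 = 0.9556.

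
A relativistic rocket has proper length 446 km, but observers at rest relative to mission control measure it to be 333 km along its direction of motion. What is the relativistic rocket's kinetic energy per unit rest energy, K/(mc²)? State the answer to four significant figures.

From L = L₀/γ: γ = 446/333 = 1.33934.
K/(mc²) = γ − 1 = 1.33934 − 1 = 0.3393.

0.3393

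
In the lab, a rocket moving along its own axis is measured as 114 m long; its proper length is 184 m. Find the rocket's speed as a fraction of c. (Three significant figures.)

0.785c

Length contraction gives γ = L₀/L = 184/114 = 1.614.
β = √(1 − 1/γ²) = √0.616122 = 0.785.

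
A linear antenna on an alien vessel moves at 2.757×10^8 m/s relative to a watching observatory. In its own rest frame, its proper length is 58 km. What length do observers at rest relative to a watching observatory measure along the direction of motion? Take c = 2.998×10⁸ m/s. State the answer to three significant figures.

22.8 km

β = v/c = (2.757×10^8 m/s)/(2.998×10⁸ m/s) = 0.919613.
γ = 1/√(1 − β²) = 1/√(1 − 0.8456881) = 1/√0.1543119 = 1/0.392826 = 2.5457.
Along the direction of motion the measured length is L₀/γ = 58/2.5457 = 22.8 km.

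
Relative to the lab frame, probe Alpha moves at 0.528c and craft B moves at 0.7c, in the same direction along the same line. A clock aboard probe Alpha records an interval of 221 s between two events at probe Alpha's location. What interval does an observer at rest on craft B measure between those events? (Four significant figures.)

Speed of probe Alpha in craft B's frame: u = (v_A − v_B)/(1 − v_A v_B/c²) = (0.528 − 0.7)/(1 − 0.528×0.7) = −0.172/0.6304 = −0.27284; |u| = 0.27284c.
γ for this relative speed: γ = 1/√(1 − 0.0744417) = 1.0394.
The clock on probe Alpha records proper time, so craft B measures Δt = γΔτ = 1.0394 × 221 = 229.7 s.

229.7 s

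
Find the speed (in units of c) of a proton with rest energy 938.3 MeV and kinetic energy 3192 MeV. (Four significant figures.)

0.9739c

K = (γ−1)mc², so γ = 1 + 3192/938.3 = 4.4019.
Then v/c = √(1 − γ⁻²) = √(1 − 0.0516083) = √0.9483917 = 0.9739.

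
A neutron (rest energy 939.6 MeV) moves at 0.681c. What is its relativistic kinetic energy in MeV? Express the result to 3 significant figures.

344 MeV

γ = 1/√(1 − β²) = 1/√(1 − 0.463761) = 1/√0.536239 = 1/0.732283 = 1.36559.
Kinetic energy: K = (γ − 1)mc² = (1.36559 − 1) × 939.6 MeV = 0.36559 × 939.6 = 344 MeV.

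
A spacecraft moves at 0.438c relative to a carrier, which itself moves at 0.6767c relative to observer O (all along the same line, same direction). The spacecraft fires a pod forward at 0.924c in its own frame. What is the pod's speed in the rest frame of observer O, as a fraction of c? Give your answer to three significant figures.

Compose velocities in two stages. Stage 1 (into S'): u₁ = (0.924+0.438)/(1+0.924×0.438) = 0.96959.
Stage 2 (into S): u = (0.96959+0.6767)/(1+0.96959×0.6767) = 0.99406, so the speed is 0.994c.

0.994c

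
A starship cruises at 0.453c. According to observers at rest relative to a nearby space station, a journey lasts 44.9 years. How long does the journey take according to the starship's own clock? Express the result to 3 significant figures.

γ = 1/√(1 − β²) = 1/√(1 − 0.205209) = 1/√0.794791 = 1/0.891511 = 1.1217.
The starship's clock runs slow as seen from a nearby space station, so Δτ = Δt/γ = 44.9/1.1217 = 40.0 years.

40.0 years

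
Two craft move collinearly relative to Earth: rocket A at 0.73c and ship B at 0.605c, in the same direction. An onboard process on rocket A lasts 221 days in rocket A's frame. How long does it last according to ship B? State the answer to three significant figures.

227 days

Transform rocket A's velocity into ship B's frame: (0.73 − 0.605)/(1 − 0.73·0.605) = 0.125/0.55835, so the relative speed is 0.22387c.
At |u| = 0.22387c, γ = (1 − 0.0501178)^(−1/2) = 1.026.
The clock on rocket A records proper time, so ship B measures Δt = γΔτ = 1.026 × 221 = 227 days.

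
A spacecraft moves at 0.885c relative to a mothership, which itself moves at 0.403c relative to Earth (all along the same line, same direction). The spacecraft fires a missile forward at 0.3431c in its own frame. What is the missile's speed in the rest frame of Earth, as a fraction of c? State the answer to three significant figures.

Compose velocities in two stages. Stage 1 (into S'): u₁ = (0.3431+0.885)/(1+0.3431×0.885) = 0.94205.
Stage 2 (into S): u = (0.94205+0.403)/(1+0.94205×0.403) = 0.97492, so the speed is 0.975c.

0.975c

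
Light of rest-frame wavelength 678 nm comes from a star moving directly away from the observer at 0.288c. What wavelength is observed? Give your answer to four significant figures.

911.9 nm

Relativistic Doppler for wavelength: λ_obs = λ_src · √((1+β)/(1−β)).
With β = 0.288: factor = √(1.288/0.712) = 1.345.
λ_obs = 678 × 1.345 = 911.9 nm.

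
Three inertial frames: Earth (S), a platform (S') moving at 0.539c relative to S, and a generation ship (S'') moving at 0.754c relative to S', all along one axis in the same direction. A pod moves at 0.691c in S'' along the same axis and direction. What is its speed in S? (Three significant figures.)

0.985c

First combine the pod and generation ship (S''→S'): u₁ = (0.691 + 0.754)/(1 + 0.691×0.754) = 1.445/1.521014 = 0.95002.
Then combine with the platform (S'→S): u = (0.95002 + 0.539)/(1 + 0.95002×0.539) = 1.48902/1.51206078 = 0.98476.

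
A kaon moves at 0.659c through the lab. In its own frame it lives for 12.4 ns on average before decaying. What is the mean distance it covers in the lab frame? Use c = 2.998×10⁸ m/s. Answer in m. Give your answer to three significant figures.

3.26 m

With β = 0.659, γ = 1/√(1 − 0.659²) = 1/√0.565719 = 1.3295.
Lab-frame lifetime: Δt = γτ = 1.3295 × 12.4 ns = 16.486 ns.
Distance: d = vΔt = 0.659 × 2.998×10⁸ m/s × 1.6486×10^-8 s = 3.26 m.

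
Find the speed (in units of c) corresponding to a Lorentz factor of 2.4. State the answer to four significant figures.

0.9091c

β = √(1 − 1/γ²) = √(1 − 1/5.76) = √0.826389 = 0.9091.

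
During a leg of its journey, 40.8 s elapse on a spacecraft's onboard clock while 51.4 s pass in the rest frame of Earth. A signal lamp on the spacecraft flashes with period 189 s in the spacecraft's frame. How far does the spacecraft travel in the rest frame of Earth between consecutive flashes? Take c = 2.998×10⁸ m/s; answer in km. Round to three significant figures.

The time-dilation ratio gives γ = 51.4/40.8 = 1.2598.
β = √(1 − 1/γ²) = 0.60821. Lab-frame period = γτ = 1.2598×189 s = 238.1 s. Distance = βc × γτ = 0.60821 × 2.998×10⁸ m/s × 238.1 s = 4.3415×10^10 m = 4.34×10^7 km.

4.34×10^7 km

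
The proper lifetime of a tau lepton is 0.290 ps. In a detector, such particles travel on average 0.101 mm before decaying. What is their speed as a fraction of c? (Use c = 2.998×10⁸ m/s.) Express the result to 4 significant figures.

d = βγcτ ⇒ βγ = d/(cτ) = 1.010×10^-4 m / (8.6942×10^-5 m) = 1.1617.
β = (βγ)/√(1+(βγ)²) = 1.1617/√2.34955 = 0.7579.

0.7579c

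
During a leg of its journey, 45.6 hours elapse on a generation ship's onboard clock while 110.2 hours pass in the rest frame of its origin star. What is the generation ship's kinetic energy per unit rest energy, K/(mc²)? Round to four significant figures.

1.417

The time-dilation ratio gives γ = 110.2/45.6 = 2.41667.
K/(mc²) = γ − 1 = 2.41667 − 1 = 1.417.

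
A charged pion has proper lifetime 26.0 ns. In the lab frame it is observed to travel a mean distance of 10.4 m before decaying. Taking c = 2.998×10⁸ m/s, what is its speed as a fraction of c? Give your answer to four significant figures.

0.8002c

d = βγcτ ⇒ βγ = d/(cτ) = 10.40 m / (7.7948 m) = 1.3342.
β = (βγ)/√(1+(βγ)²) = 1.3342/√2.78009 = 0.8002.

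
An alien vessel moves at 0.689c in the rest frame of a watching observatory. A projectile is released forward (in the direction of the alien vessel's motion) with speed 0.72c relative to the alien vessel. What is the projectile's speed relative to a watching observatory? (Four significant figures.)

Relativistic velocity addition: u = (u' + v)/(1 + u'v/c²), with u' = 0.72c and v = 0.689c.
Numerator: 0.72 + 0.689 = 1.409. Denominator: 1 + (0.72)(0.689) = 1.49608.
u = 1.409/1.49608 = 0.94179, so the speed is 0.9418c.

0.9418c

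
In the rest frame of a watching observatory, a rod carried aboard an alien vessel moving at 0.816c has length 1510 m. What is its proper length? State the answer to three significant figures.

2610 m

β² = 0.665856, so γ = 1/√0.334144 = 1.7299.
Proper length: L₀ = γ·L = 1.7299 × 1510 = 2610 m.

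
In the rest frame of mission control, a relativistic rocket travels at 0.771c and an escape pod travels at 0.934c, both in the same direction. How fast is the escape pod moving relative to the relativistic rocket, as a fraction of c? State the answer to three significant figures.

Transform to the relativistic rocket's frame: u' = (u − v)/(1 − uv/c²).
u' = (0.934 − 0.771)/(1 − 0.934×0.771) = 0.163/0.279886 = 0.58238.
Speed in the relativistic rocket's frame: 0.582c (in the same direction).

0.582c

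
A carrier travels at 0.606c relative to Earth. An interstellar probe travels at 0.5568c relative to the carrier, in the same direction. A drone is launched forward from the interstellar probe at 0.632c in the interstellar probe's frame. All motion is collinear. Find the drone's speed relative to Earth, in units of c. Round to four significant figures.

0.9690c

First combine the drone and interstellar probe (S''→S'): u₁ = (0.632 + 0.5568)/(1 + 0.632×0.5568) = 1.1888/1.3518976 = 0.87936.
Then combine with the carrier (S'→S): u = (0.87936 + 0.606)/(1 + 0.87936×0.606) = 1.48536/1.53289216 = 0.96899.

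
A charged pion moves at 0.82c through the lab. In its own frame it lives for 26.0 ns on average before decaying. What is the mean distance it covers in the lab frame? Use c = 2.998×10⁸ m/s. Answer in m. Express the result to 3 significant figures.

11.2 m

With β = 0.82, γ = 1/√(1 − 0.82²) = 1/√0.3276 = 1.7471.
Lab-frame lifetime: Δt = γτ = 1.7471 × 26.0 ns = 45.425 ns.
Distance: d = vΔt = 0.82 × 2.998×10⁸ m/s × 4.5425×10^-8 s = 11.2 m.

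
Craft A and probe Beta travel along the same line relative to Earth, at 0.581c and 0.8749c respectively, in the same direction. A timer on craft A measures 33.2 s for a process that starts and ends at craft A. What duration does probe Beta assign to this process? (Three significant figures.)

41.4 s

Speed of craft A in probe Beta's frame: u = (v_A − v_B)/(1 − v_A v_B/c²) = (0.581 − 0.8749)/(1 − 0.581×0.8749) = −0.2939/0.4916831 = −0.59774; |u| = 0.59774c.
At |u| = 0.59774c, γ = (1 − 0.357293)^(−1/2) = 1.2474.
The clock on craft A records proper time, so probe Beta measures Δt = γΔτ = 1.2474 × 33.2 = 41.4 s.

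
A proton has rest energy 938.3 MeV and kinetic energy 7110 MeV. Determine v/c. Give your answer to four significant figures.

K = (γ−1)mc², so γ = 1 + 7110/938.3 = 8.5775.
Then v/c = √(1 − γ⁻²) = √(1 − 0.0135918) = √0.9864082 = 0.9932.

0.9932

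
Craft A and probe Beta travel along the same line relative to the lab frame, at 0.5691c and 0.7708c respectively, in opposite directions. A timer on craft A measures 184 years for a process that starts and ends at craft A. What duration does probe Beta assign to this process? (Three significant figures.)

505 years

Transform craft A's velocity into probe Beta's frame: (0.5691 + 0.7708)/(1 + 0.5691·0.7708) = 1.3399/1.43866228, so the relative speed is 0.93135c.
At |u| = 0.93135c, γ = (1 − 0.867413)^(−1/2) = 2.7463.
The clock on craft A records proper time, so probe Beta measures Δt = γΔτ = 2.7463 × 184 = 505 years.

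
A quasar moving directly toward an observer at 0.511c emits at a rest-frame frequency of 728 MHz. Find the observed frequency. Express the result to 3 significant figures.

Relativistic Doppler (source moving toward): f_obs = f_src · √((1+β)/(1−β)).
With β = 0.511: factor = √(1.511/0.489) = 1.7578.
f_obs = 728 × 1.7578 = 1280 MHz.

1280 MHz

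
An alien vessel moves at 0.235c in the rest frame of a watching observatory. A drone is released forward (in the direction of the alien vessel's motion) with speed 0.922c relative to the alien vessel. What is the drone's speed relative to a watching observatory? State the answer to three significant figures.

In units of c, u = (u' + v)/(1 + u'v) with u' = 0.922 and v = 0.235.
Numerator: 0.922 + 0.235 = 1.157. Denominator: 1 + (0.922)(0.235) = 1.21667.
u = 1.157/1.21667 = 0.95096, so the speed is 0.951c.

0.951c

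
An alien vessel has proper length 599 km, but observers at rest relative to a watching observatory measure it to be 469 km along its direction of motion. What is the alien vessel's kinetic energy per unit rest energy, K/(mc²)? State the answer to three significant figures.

0.277

From L = L₀/γ: γ = 599/469 = 1.27719.
K/(mc²) = γ − 1 = 1.27719 − 1 = 0.277.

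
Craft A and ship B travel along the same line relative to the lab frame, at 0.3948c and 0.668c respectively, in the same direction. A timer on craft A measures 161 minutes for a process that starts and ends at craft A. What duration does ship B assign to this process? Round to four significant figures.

Speed of craft A in ship B's frame: u = (v_A − v_B)/(1 − v_A v_B/c²) = (0.3948 − 0.668)/(1 − 0.3948×0.668) = −0.2732/0.7362736 = −0.37106; |u| = 0.37106c.
γ for this relative speed: γ = 1/√(1 − 0.137686) = 1.0769.
Craft A's interval is proper; time dilation gives Δt_B = γΔτ = 1.0769 × 161 minutes = 173.4 minutes.

173.4 minutes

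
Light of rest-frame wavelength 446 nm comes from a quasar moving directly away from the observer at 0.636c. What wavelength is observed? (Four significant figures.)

945.5 nm

Relativistic Doppler for wavelength: λ_obs = λ_src · √((1+β)/(1−β)).
With β = 0.636: factor = √(1.636/0.364) = 2.12.
λ_obs = 446 × 2.12 = 945.5 nm.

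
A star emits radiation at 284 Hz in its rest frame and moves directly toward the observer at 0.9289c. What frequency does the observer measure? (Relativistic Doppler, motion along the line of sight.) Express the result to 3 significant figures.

Relativistic Doppler (source moving toward): f_obs = f_src · √((1+β)/(1−β)).
With β = 0.9289: factor = √(1.9289/0.0711) = 5.2086.
f_obs = 284 × 5.2086 = 1480 Hz.

1480 Hz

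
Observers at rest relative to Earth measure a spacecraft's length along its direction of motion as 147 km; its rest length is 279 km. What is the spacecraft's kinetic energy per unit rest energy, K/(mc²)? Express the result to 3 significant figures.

From L = L₀/γ: γ = 279/147 = 1.89796.
K/(mc²) = γ − 1 = 1.89796 − 1 = 0.898.

0.898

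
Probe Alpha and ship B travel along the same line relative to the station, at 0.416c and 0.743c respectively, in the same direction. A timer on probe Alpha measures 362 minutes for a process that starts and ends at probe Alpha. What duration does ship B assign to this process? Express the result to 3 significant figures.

Transform probe Alpha's velocity into ship B's frame: (0.416 − 0.743)/(1 − 0.416·0.743) = −0.327/0.690912, so the relative speed is 0.47329c.
At |u| = 0.47329c, γ = (1 − 0.224003)^(−1/2) = 1.1352.
The clock on probe Alpha records proper time, so ship B measures Δt = γΔτ = 1.1352 × 362 = 411 minutes.

411 minutes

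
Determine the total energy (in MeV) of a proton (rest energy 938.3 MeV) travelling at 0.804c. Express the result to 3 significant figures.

1580 MeV

Lorentz factor: γ = (1 − 0.646416)^(−1/2) = 1.6817.
Total energy: E = γmc² = 1.6817 × 938.3 MeV = 1580 MeV.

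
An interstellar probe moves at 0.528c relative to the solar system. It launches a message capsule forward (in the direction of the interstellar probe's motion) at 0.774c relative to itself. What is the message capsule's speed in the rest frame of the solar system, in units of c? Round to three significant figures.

Relativistic velocity addition: u = (u' + v)/(1 + u'v/c²), with u' = 0.774c and v = 0.528c.
Numerator: 0.774 + 0.528 = 1.302. Denominator: 1 + (0.774)(0.528) = 1.408672.
u = 1.302/1.408672 = 0.92427, so the speed is 0.924c.

0.924c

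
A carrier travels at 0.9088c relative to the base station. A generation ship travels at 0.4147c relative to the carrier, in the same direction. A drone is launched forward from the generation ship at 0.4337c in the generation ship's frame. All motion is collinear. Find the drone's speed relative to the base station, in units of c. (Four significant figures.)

Apply u = (u'+v)/(1+u'v) twice. Drone in the carrier frame: (0.4337+0.4147)/(1+0.4337·0.4147) = 0.8484/1.17985539 = 0.71907c.
That velocity, transformed to the rest frame of the base station: (0.71907+0.9088)/(1+0.71907·0.9088) = 1.62787/1.653490816 = 0.98451c.

0.9845c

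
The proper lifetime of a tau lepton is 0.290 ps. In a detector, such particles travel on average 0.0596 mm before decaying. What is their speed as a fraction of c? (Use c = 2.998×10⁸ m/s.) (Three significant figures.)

0.565c

Lab distance = (lab lifetime)·v = γτ·βc, so βγ = d/(cτ) = 5.960×10^-5/(2.998×10⁸ × 2.900×10^-13) = 0.68551.
With βγ = 0.68551: γ² = 1 + (βγ)² = 1.469924, and β = (βγ)/γ = 0.68551/1.2124 = 0.565.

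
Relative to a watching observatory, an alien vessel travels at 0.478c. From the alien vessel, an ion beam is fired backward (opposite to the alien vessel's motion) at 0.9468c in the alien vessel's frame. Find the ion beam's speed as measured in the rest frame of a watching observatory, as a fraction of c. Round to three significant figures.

In units of c, u = (u' + v)/(1 + u'v) with u' = −0.9468 and v = 0.478.
Numerator: −0.9468 + 0.478 = −0.4688. Denominator: 1 + (−0.9468)(0.478) = 0.5474296.
u = −0.4688/0.5474296 = −0.85637, so the speed is 0.856c.

0.856c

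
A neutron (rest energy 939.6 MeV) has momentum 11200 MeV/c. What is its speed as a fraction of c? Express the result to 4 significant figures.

βγ = pc/(mc²) = 11200/939.6 = 11.92.
Since γ² = 1 + (βγ)² = 143.086, γ = √143.086 = 11.9619, and β = (βγ)/γ = 11.92/11.9619 = 0.9965.

0.9965c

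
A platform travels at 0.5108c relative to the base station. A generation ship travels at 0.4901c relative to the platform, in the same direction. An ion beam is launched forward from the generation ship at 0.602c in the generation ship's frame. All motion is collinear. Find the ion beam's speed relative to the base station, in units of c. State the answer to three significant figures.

0.946c

Apply u = (u'+v)/(1+u'v) twice. Ion beam in the platform frame: (0.602+0.4901)/(1+0.602·0.4901) = 1.0921/1.2950402 = 0.84329c.
That velocity, transformed to the rest frame of the base station: (0.84329+0.5108)/(1+0.84329·0.5108) = 1.35409/1.430752532 = 0.94642c.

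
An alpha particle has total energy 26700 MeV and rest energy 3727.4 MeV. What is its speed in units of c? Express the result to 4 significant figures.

0.9902c

Total energy E = γmc² gives γ = 26700/3727.4 = 7.1632.
Hence β = √(1 − 1/γ²) = √(1 − 0.0194888) = √0.9805112 = 0.9902.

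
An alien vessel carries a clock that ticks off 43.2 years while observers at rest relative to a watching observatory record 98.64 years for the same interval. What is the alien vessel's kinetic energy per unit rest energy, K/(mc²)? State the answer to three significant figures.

1.28

The time-dilation ratio gives γ = 98.64/43.2 = 2.28333.
K/(mc²) = γ − 1 = 2.28333 − 1 = 1.28.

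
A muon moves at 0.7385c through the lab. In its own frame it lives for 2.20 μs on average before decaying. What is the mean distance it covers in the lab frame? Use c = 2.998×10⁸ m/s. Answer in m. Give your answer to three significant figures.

Lorentz factor: γ = (1 − 0.54538225)^(−1/2) = 1.4831.
Lab-frame lifetime: Δt = γτ = 1.4831 × 2.20 μs = 3.2628 μs.
Distance: d = vΔt = 0.7385 × 2.998×10⁸ m/s × 3.2628×10^-6 s = 722 m.

722 m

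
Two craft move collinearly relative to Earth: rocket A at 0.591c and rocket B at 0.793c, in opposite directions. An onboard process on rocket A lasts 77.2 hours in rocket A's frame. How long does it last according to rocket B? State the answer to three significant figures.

Transform rocket A's velocity into rocket B's frame: (0.591 + 0.793)/(1 + 0.591·0.793) = 1.384/1.468663, so the relative speed is 0.94235c.
At |u| = 0.94235c, γ = (1 − 0.888024)^(−1/2) = 2.9884.
Rocket A's interval is proper; time dilation gives Δt_B = γΔτ = 2.9884 × 77.2 hours = 231 hours.

231 hours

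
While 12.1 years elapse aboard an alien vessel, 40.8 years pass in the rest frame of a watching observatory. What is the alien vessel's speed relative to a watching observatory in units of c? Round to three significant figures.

0.955c

γ = Δt/Δτ = 40.8/12.1 = 3.3719.
β = √(1 − 1/γ²) = √(1 − 0.087953) = √0.912047 = 0.955.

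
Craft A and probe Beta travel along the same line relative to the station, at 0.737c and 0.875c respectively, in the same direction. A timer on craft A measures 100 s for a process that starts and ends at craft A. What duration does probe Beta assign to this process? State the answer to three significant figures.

The velocity of craft A relative to probe Beta is (0.737 − 0.875)c / (1 − 0.737×0.875) = −0.3886c; relative speed 0.3886c.
At |u| = 0.3886c, γ = (1 − 0.15101)^(−1/2) = 1.0853.
Craft A's interval is proper; time dilation gives Δt_B = γΔτ = 1.0853 × 100 s = 109 s.

109 s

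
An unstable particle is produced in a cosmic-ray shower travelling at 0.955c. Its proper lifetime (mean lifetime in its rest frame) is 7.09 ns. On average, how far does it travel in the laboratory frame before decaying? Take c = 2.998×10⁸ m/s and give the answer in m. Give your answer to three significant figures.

γ = 1/√(1 − β²) = 1/√(1 − 0.912025) = 1/√0.087975 = 1/0.296606 = 3.3715.
Lab-frame lifetime: Δt = γτ = 3.3715 × 7.09 ns = 23.904 ns.
Distance: d = vΔt = 0.955 × 2.998×10⁸ m/s × 2.3904×10^-8 s = 6.84 m.

6.84 m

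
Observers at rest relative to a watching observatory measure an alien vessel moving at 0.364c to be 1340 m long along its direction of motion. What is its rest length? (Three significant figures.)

γ = 1/√(1 − β²) = 1/√(1 − 0.132496) = 1/√0.867504 = 1/0.931399 = 1.0737.
Proper length: L₀ = γ·L = 1.0737 × 1340 = 1440 m.

1440 m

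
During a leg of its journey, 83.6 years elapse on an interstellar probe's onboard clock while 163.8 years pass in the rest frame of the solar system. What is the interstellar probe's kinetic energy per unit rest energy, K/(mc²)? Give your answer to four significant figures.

The time-dilation ratio gives γ = 163.8/83.6 = 1.95933.
K/(mc²) = γ − 1 = 1.95933 − 1 = 0.9593.

0.9593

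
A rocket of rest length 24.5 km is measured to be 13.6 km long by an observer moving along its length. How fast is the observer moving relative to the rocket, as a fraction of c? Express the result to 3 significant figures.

Length contraction gives γ = L₀/L = 24.5/13.6 = 1.8015.
β = √(1 − 1/γ²) = √0.691872 = 0.832.

0.832c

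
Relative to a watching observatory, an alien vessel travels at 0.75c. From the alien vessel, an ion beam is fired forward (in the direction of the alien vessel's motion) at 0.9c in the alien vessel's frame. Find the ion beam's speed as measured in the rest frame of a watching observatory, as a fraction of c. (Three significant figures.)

In units of c, u = (u' + v)/(1 + u'v) with u' = 0.9 and v = 0.75.
Numerator: 0.9 + 0.75 = 1.65. Denominator: 1 + (0.9)(0.75) = 1.675.
u = 1.65/1.675 = 0.98507, so the speed is 0.985c.

0.985c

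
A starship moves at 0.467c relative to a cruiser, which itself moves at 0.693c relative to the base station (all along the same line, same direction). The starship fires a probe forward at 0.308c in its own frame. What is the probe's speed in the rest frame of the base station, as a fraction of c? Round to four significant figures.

First combine the probe and starship (S''→S'): u₁ = (0.308 + 0.467)/(1 + 0.308×0.467) = 0.775/1.143836 = 0.67754.
Then combine with the cruiser (S'→S): u = (0.67754 + 0.693)/(1 + 0.67754×0.693) = 1.37054/1.46953522 = 0.93264.

0.9326c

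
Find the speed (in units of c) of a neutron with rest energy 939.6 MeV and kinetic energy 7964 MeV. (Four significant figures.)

K = (γ−1)mc², so γ = 1 + 7964/939.6 = 9.4759.
Then v/c = √(1 − γ⁻²) = √(1 − 0.0111368) = √0.9888632 = 0.9944.

0.9944c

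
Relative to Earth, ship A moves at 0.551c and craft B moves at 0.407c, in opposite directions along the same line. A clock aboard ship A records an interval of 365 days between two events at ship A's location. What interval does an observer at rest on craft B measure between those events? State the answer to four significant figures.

The velocity of ship A relative to craft B is (0.551 + 0.407)c / (1 + 0.551×0.407) = 0.78252c; relative speed 0.78252c.
γ for this relative speed: γ = 1/√(1 − 0.612338) = 1.6061.
Ship A's interval is proper; time dilation gives Δt_B = γΔτ = 1.6061 × 365 days = 586.2 days.

586.2 days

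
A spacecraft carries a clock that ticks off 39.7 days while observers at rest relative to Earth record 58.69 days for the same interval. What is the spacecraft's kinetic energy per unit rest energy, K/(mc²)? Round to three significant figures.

0.478

The time-dilation ratio gives γ = 58.69/39.7 = 1.47834.
Since K = (γ−1)mc², K/(mc²) = 1.47834 − 1 = 0.478.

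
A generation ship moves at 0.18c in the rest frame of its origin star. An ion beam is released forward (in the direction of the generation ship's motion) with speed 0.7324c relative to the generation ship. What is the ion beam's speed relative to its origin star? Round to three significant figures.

Relativistic velocity addition: u = (u' + v)/(1 + u'v/c²), with u' = 0.7324c and v = 0.18c.
Numerator: 0.7324 + 0.18 = 0.9124. Denominator: 1 + (0.7324)(0.18) = 1.131832.
u = 0.9124/1.131832 = 0.80613, so the speed is 0.806c.

0.806c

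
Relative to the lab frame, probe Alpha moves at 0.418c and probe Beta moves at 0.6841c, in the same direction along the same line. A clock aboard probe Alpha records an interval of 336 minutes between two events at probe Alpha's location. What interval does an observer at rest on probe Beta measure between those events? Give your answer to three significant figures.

Speed of probe Alpha in probe Beta's frame: u = (v_A − v_B)/(1 − v_A v_B/c²) = (0.418 − 0.6841)/(1 − 0.418×0.6841) = −0.2661/0.7140462 = −0.37266; |u| = 0.37266c.
γ for this relative speed: γ = 1/√(1 − 0.138875) = 1.0776.
The clock on probe Alpha records proper time, so probe Beta measures Δt = γΔτ = 1.0776 × 336 = 362 minutes.

362 minutes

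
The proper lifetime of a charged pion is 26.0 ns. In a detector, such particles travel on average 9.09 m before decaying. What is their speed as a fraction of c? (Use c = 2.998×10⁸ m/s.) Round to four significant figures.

0.7591c

Let x = d/(cτ) = 9.090 m / (2.998×10⁸ m/s × 2.600×10^-8 s) = 1.1662. Since d = βγcτ, x = βγ = β/√(1−β²).
Solving: β² = x²/(1+x²) = 1.36002/2.36002 = 0.576275, so β = 0.7591.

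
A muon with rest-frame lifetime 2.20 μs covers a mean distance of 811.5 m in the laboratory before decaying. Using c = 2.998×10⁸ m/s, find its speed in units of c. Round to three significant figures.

0.776c

Lab distance = (lab lifetime)·v = γτ·βc, so βγ = d/(cτ) = 811.5/(2.998×10⁸ × 2.200×10^-6) = 1.2304.
With βγ = 1.2304: γ² = 1 + (βγ)² = 2.51388, and β = (βγ)/γ = 1.2304/1.58552 = 0.776.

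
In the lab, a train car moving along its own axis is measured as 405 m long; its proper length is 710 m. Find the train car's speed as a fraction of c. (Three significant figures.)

Length contraction gives γ = L₀/L = 710/405 = 1.7531.
β = √(1 − 1/γ²) = √0.674623 = 0.821.

0.821c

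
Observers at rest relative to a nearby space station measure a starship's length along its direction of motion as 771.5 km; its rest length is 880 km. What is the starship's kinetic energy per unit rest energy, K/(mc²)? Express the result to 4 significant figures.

0.1406

From L = L₀/γ: γ = 880/771.5 = 1.14064.
K/(mc²) = γ − 1 = 1.14064 − 1 = 0.1406.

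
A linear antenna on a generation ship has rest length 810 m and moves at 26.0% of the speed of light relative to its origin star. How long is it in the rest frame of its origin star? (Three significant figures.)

Lorentz factor: γ = (1 − 0.0676)^(−1/2) = 1.0356.
Along the direction of motion the measured length is L₀/γ = 810/1.0356 = 782 m.

782 m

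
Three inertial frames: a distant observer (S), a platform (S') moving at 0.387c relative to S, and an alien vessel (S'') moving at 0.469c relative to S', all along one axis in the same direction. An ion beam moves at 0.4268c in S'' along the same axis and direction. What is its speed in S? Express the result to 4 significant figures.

Compose velocities in two stages. Stage 1 (into S'): u₁ = (0.4268+0.469)/(1+0.4268×0.469) = 0.74639.
Stage 2 (into S): u = (0.74639+0.387)/(1+0.74639×0.387) = 0.87938, so the speed is 0.8794c.

0.8794c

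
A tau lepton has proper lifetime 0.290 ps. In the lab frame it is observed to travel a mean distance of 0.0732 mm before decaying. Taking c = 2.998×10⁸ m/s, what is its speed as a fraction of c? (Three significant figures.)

0.644c

d = βγcτ ⇒ βγ = d/(cτ) = 7.320×10^-5 m / (8.6942×10^-5 m) = 0.84194.
β = (βγ)/√(1+(βγ)²) = 0.84194/√1.708863 = 0.644.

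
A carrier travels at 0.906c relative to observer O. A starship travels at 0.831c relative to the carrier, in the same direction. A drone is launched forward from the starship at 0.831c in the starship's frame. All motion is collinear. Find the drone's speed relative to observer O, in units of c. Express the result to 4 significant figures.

0.9992c

Compose velocities in two stages. Stage 1 (into S'): u₁ = (0.831+0.831)/(1+0.831×0.831) = 0.98311.
Stage 2 (into S): u = (0.98311+0.906)/(1+0.98311×0.906) = 0.99916, so the speed is 0.9992c.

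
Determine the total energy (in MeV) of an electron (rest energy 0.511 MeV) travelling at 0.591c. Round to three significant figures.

0.633 MeV

γ = 1/√(1 − β²) = 1/√(1 − 0.349281) = 1/√0.650719 = 1/0.806672 = 1.2397.
Total energy: E = γmc² = 1.2397 × 0.511 MeV = 0.633 MeV.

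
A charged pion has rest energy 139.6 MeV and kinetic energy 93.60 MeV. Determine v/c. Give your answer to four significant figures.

0.8010

γ = 1 + K/(mc²) = 1 + 93.60/139.6 = 1.6705.
β = √(1 − 1/γ²) = √(1 − 0.35835) = √0.64165 = 0.8010.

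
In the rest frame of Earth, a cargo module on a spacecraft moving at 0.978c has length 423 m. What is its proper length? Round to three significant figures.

2030 m

Lorentz factor: γ = (1 − 0.956484)^(−1/2) = 4.7938.
Proper length: L₀ = γ·L = 4.7938 × 423 = 2030 m.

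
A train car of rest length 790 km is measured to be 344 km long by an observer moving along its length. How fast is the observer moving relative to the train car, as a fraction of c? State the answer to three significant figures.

Length contraction gives γ = L₀/L = 790/344 = 2.2965.
β = √(1 − 1/γ²) = √0.810387 = 0.900.

0.900c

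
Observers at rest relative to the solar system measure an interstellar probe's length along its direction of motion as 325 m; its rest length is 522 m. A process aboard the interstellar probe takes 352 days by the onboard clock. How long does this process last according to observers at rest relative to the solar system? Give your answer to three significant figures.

565 days

γ = L₀/L = 522/325 = 1.60615.
Δt = γΔτ = 1.60615 × 352 = 565 days.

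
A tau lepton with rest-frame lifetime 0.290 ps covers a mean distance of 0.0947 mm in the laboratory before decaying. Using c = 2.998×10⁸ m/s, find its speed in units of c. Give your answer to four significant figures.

Lab distance = (lab lifetime)·v = γτ·βc, so βγ = d/(cτ) = 9.470×10^-5/(2.998×10⁸ × 2.900×10^-13) = 1.0892.
With βγ = 1.0892: γ² = 1 + (βγ)² = 2.18636, and β = (βγ)/γ = 1.0892/1.47863 = 0.7366.

0.7366c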